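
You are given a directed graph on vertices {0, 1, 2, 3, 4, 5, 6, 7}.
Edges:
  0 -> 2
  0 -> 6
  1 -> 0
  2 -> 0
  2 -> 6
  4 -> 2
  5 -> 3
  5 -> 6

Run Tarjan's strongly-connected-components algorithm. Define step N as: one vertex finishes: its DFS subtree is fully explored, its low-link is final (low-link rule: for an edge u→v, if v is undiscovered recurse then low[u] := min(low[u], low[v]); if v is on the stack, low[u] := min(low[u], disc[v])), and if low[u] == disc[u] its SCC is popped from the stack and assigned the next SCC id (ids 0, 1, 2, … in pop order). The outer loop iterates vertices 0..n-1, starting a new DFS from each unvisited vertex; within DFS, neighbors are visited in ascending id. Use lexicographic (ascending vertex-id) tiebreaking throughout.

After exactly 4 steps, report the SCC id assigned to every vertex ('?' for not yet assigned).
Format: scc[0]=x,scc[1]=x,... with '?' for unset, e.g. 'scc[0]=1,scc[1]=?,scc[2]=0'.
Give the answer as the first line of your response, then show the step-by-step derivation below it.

scc[0]=1,scc[1]=2,scc[2]=1,scc[3]=?,scc[4]=?,scc[5]=?,scc[6]=0,scc[7]=?

step 1: low=(low[0]=0,low[1]=?,low[2]=0,low[3]=?,low[4]=?,low[5]=?,low[6]=2,low[7]=?); scc=(scc[0]=?,scc[1]=?,scc[2]=?,scc[3]=?,scc[4]=?,scc[5]=?,scc[6]=0,scc[7]=?)
step 2: low=(low[0]=0,low[1]=?,low[2]=0,low[3]=?,low[4]=?,low[5]=?,low[6]=2,low[7]=?); scc=(scc[0]=?,scc[1]=?,scc[2]=?,scc[3]=?,scc[4]=?,scc[5]=?,scc[6]=0,scc[7]=?)
step 3: low=(low[0]=0,low[1]=?,low[2]=0,low[3]=?,low[4]=?,low[5]=?,low[6]=2,low[7]=?); scc=(scc[0]=1,scc[1]=?,scc[2]=1,scc[3]=?,scc[4]=?,scc[5]=?,scc[6]=0,scc[7]=?)
step 4: low=(low[0]=0,low[1]=3,low[2]=0,low[3]=?,low[4]=?,low[5]=?,low[6]=2,low[7]=?); scc=(scc[0]=1,scc[1]=2,scc[2]=1,scc[3]=?,scc[4]=?,scc[5]=?,scc[6]=0,scc[7]=?)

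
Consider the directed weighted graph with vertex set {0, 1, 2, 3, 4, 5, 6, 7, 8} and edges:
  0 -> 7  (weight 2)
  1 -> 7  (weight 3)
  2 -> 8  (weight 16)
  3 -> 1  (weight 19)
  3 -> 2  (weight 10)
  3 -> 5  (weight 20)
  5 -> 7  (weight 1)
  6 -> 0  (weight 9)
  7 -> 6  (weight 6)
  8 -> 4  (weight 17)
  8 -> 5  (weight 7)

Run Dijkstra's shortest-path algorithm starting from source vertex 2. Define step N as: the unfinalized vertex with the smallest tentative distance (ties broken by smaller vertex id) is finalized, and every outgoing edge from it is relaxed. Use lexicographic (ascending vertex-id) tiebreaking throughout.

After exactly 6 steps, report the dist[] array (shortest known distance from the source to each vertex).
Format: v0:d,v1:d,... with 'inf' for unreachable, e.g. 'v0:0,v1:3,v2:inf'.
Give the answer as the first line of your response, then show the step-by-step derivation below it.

v0:39,v1:inf,v2:0,v3:inf,v4:33,v5:23,v6:30,v7:24,v8:16

step 1: dist = v0:inf,v1:inf,v2:0,v3:inf,v4:inf,v5:inf,v6:inf,v7:inf,v8:16
step 2: dist = v0:inf,v1:inf,v2:0,v3:inf,v4:33,v5:23,v6:inf,v7:inf,v8:16
step 3: dist = v0:inf,v1:inf,v2:0,v3:inf,v4:33,v5:23,v6:inf,v7:24,v8:16
step 4: dist = v0:inf,v1:inf,v2:0,v3:inf,v4:33,v5:23,v6:30,v7:24,v8:16
step 5: dist = v0:39,v1:inf,v2:0,v3:inf,v4:33,v5:23,v6:30,v7:24,v8:16
step 6: dist = v0:39,v1:inf,v2:0,v3:inf,v4:33,v5:23,v6:30,v7:24,v8:16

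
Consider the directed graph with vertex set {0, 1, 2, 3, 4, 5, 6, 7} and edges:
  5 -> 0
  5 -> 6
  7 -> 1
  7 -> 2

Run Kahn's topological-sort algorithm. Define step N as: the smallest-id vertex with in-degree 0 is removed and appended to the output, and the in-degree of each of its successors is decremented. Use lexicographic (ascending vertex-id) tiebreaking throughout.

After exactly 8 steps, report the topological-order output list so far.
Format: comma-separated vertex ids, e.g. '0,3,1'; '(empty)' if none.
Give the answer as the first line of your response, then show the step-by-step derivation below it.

3,4,5,0,6,7,1,2

step 1: output 3; order=[3]; indeg=(1,1,1,0,0,0,1,0)
step 2: output 4; order=[3,4]; indeg=(1,1,1,0,0,0,1,0)
step 3: output 5; order=[3,4,5]; indeg=(0,1,1,0,0,0,0,0)
step 4: output 0; order=[3,4,5,0]; indeg=(0,1,1,0,0,0,0,0)
step 5: output 6; order=[3,4,5,0,6]; indeg=(0,1,1,0,0,0,0,0)
step 6: output 7; order=[3,4,5,0,6,7]; indeg=(0,0,0,0,0,0,0,0)
step 7: output 1; order=[3,4,5,0,6,7,1]; indeg=(0,0,0,0,0,0,0,0)
step 8: output 2; order=[3,4,5,0,6,7,1,2]; indeg=(0,0,0,0,0,0,0,0)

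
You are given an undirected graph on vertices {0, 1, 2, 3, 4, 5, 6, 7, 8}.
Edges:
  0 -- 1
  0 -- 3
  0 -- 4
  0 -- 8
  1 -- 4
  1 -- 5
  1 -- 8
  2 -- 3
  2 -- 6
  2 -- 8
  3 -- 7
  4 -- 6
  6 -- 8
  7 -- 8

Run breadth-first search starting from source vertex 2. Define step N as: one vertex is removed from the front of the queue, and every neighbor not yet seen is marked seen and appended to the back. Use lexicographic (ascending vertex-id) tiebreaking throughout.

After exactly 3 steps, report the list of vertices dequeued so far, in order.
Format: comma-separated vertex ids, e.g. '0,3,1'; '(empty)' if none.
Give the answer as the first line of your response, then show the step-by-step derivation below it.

2,3,6

step 1: dequeue 2; queue=[3,6,8]; order=2
step 2: dequeue 3; queue=[6,8,0,7]; order=2,3
step 3: dequeue 6; queue=[8,0,7,4]; order=2,3,6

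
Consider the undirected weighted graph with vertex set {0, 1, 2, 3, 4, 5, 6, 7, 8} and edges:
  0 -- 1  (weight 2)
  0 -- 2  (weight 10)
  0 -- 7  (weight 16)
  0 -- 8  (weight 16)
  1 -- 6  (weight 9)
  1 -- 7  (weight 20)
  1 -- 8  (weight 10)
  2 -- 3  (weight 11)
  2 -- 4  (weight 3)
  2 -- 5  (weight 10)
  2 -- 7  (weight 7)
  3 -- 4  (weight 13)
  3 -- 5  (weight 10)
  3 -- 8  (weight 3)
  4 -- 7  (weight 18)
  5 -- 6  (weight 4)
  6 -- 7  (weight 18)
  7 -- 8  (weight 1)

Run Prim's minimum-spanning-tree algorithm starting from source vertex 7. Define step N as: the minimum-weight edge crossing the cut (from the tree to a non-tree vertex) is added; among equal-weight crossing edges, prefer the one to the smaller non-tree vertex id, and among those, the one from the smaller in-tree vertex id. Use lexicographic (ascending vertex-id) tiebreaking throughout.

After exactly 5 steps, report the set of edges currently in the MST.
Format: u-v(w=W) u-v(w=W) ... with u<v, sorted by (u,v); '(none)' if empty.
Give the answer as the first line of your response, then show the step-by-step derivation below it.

0-2(w=10) 2-4(w=3) 2-7(w=7) 3-8(w=3) 7-8(w=1)

step 1: add edge 7-8 (w=1); MST = {7-8(w=1)}
step 2: add edge 3-8 (w=3); MST = {3-8(w=3) 7-8(w=1)}
step 3: add edge 2-7 (w=7); MST = {2-7(w=7) 3-8(w=3) 7-8(w=1)}
step 4: add edge 2-4 (w=3); MST = {2-4(w=3) 2-7(w=7) 3-8(w=3) 7-8(w=1)}
step 5: add edge 0-2 (w=10); MST = {0-2(w=10) 2-4(w=3) 2-7(w=7) 3-8(w=3) 7-8(w=1)}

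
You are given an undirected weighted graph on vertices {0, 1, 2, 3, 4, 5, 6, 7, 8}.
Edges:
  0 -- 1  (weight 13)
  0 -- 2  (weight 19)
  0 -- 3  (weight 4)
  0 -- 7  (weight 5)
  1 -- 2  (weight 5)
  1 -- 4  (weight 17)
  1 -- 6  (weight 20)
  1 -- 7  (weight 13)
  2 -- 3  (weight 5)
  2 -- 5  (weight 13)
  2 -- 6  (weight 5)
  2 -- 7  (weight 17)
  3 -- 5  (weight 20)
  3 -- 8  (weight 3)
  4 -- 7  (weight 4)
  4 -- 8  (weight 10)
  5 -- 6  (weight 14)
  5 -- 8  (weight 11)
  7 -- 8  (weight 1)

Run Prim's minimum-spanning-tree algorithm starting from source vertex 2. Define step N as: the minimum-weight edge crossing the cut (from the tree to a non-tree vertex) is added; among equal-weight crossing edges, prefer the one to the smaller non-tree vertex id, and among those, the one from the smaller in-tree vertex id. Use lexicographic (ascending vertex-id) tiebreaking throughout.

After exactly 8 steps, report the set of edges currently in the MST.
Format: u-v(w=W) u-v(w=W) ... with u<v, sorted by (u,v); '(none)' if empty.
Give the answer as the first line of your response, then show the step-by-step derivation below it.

0-3(w=4) 1-2(w=5) 2-3(w=5) 2-6(w=5) 3-8(w=3) 4-7(w=4) 5-8(w=11) 7-8(w=1)

step 1: add edge 1-2 (w=5); MST = {1-2(w=5)}
step 2: add edge 2-3 (w=5); MST = {1-2(w=5) 2-3(w=5)}
step 3: add edge 3-8 (w=3); MST = {1-2(w=5) 2-3(w=5) 3-8(w=3)}
step 4: add edge 7-8 (w=1); MST = {1-2(w=5) 2-3(w=5) 3-8(w=3) 7-8(w=1)}
step 5: add edge 0-3 (w=4); MST = {0-3(w=4) 1-2(w=5) 2-3(w=5) 3-8(w=3) 7-8(w=1)}
step 6: add edge 4-7 (w=4); MST = {0-3(w=4) 1-2(w=5) 2-3(w=5) 3-8(w=3) 4-7(w=4) 7-8(w=1)}
step 7: add edge 2-6 (w=5); MST = {0-3(w=4) 1-2(w=5) 2-3(w=5) 2-6(w=5) 3-8(w=3) 4-7(w=4) 7-8(w=1)}
step 8: add edge 5-8 (w=11); MST = {0-3(w=4) 1-2(w=5) 2-3(w=5) 2-6(w=5) 3-8(w=3) 4-7(w=4) 5-8(w=11) 7-8(w=1)}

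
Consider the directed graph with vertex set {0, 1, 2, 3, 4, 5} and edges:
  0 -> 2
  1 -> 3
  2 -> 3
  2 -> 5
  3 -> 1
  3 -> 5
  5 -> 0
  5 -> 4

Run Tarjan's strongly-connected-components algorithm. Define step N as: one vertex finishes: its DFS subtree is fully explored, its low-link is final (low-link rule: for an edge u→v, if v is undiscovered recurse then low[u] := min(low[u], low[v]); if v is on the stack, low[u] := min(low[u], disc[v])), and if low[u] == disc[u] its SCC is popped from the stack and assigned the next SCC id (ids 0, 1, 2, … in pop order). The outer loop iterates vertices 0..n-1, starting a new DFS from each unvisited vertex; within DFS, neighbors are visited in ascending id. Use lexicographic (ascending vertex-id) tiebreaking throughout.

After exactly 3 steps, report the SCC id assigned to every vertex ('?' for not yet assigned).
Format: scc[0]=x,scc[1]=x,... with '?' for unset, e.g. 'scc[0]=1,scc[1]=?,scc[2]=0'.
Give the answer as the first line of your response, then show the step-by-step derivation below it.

scc[0]=?,scc[1]=?,scc[2]=?,scc[3]=?,scc[4]=0,scc[5]=?

step 1: low=(low[0]=0,low[1]=2,low[2]=1,low[3]=2,low[4]=?,low[5]=?); scc=(scc[0]=?,scc[1]=?,scc[2]=?,scc[3]=?,scc[4]=?,scc[5]=?)
step 2: low=(low[0]=0,low[1]=2,low[2]=1,low[3]=2,low[4]=5,low[5]=0); scc=(scc[0]=?,scc[1]=?,scc[2]=?,scc[3]=?,scc[4]=0,scc[5]=?)
step 3: low=(low[0]=0,low[1]=2,low[2]=1,low[3]=2,low[4]=5,low[5]=0); scc=(scc[0]=?,scc[1]=?,scc[2]=?,scc[3]=?,scc[4]=0,scc[5]=?)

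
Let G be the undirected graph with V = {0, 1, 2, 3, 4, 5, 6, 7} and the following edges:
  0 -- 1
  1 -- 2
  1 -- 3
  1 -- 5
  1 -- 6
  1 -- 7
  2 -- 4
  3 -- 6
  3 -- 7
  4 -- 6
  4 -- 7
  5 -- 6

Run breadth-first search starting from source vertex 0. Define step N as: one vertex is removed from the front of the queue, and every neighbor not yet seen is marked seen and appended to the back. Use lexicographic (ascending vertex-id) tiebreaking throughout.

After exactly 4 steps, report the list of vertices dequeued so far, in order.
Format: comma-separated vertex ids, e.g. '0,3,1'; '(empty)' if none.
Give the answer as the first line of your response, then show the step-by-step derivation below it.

0,1,2,3

step 1: dequeue 0; queue=[1]; order=0
step 2: dequeue 1; queue=[2,3,5,6,7]; order=0,1
step 3: dequeue 2; queue=[3,5,6,7,4]; order=0,1,2
step 4: dequeue 3; queue=[5,6,7,4]; order=0,1,2,3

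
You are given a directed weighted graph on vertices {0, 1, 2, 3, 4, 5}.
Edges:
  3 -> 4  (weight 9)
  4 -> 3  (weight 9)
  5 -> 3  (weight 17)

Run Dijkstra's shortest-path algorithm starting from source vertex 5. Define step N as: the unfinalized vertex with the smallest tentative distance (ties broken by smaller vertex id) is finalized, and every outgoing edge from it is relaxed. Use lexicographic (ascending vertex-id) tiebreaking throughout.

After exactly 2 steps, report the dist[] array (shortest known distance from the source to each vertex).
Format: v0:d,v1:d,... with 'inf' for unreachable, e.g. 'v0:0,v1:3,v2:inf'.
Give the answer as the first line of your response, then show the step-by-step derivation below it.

v0:inf,v1:inf,v2:inf,v3:17,v4:26,v5:0

step 1: dist = v0:inf,v1:inf,v2:inf,v3:17,v4:inf,v5:0
step 2: dist = v0:inf,v1:inf,v2:inf,v3:17,v4:26,v5:0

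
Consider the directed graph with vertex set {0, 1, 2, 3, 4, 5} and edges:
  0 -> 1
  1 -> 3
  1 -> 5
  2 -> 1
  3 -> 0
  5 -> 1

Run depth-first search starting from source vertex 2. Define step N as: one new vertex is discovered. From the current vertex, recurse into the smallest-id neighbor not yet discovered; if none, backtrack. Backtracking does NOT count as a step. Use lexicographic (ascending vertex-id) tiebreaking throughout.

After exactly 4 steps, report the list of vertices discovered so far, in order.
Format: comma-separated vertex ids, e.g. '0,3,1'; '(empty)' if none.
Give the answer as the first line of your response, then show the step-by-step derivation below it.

2,1,3,0

step 1: discover 2; path=2; order=2
step 2: discover 1; path=2>1; order=2,1
step 3: discover 3; path=2>1>3; order=2,1,3
step 4: discover 0; path=2>1>3>0; order=2,1,3,0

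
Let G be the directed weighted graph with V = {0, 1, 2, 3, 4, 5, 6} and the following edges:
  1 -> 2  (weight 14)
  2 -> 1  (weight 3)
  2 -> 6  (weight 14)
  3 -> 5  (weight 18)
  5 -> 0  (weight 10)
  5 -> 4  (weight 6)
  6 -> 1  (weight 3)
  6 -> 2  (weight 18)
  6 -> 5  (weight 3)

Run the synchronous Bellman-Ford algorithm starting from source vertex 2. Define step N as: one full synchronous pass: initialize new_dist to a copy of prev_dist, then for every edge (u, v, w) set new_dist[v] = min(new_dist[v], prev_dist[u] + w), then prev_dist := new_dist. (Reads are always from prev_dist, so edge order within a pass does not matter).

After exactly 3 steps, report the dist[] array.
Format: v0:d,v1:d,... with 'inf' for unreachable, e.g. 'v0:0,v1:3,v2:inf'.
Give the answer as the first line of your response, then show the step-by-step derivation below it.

v0:27,v1:3,v2:0,v3:inf,v4:23,v5:17,v6:14

step 1: dist = v0:inf,v1:3,v2:0,v3:inf,v4:inf,v5:inf,v6:14
step 2: dist = v0:inf,v1:3,v2:0,v3:inf,v4:inf,v5:17,v6:14
step 3: dist = v0:27,v1:3,v2:0,v3:inf,v4:23,v5:17,v6:14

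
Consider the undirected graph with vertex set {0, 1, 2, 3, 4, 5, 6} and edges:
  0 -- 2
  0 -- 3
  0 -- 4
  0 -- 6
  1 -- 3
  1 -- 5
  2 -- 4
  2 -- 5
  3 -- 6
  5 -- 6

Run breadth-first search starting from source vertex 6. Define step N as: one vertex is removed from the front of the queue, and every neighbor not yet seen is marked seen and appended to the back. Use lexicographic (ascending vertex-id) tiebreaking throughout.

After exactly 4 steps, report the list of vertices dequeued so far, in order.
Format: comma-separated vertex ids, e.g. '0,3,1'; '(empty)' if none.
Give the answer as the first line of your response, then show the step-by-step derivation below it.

6,0,3,5

step 1: dequeue 6; queue=[0,3,5]; order=6
step 2: dequeue 0; queue=[3,5,2,4]; order=6,0
step 3: dequeue 3; queue=[5,2,4,1]; order=6,0,3
step 4: dequeue 5; queue=[2,4,1]; order=6,0,3,5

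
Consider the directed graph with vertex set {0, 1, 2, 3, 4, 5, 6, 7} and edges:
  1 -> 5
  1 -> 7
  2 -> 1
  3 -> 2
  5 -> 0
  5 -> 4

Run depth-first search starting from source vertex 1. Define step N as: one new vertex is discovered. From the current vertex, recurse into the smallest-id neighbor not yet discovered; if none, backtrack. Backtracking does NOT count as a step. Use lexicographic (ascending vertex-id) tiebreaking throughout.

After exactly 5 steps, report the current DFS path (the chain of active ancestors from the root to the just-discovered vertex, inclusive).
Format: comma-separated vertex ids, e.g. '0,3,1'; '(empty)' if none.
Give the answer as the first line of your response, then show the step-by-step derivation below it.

1,7

step 1: discover 1; path=1; order=1
step 2: discover 5; path=1>5; order=1,5
step 3: discover 0; path=1>5>0; order=1,5,0
step 4: discover 4; path=1>5>4; order=1,5,0,4
step 5: discover 7; path=1>7; order=1,5,0,4,7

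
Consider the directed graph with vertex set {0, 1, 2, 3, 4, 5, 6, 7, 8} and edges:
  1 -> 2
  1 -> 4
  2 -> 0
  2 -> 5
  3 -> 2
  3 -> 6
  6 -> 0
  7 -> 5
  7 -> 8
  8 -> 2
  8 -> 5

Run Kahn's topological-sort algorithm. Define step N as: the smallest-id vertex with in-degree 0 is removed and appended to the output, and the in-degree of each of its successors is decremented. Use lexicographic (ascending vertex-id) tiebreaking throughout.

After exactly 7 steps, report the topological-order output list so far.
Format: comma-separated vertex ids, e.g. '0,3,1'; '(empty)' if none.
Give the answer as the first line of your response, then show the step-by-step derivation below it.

1,3,4,6,7,8,2

step 1: output 1; order=[1]; indeg=(2,0,2,0,0,3,1,0,1)
step 2: output 3; order=[1,3]; indeg=(2,0,1,0,0,3,0,0,1)
step 3: output 4; order=[1,3,4]; indeg=(2,0,1,0,0,3,0,0,1)
step 4: output 6; order=[1,3,4,6]; indeg=(1,0,1,0,0,3,0,0,1)
step 5: output 7; order=[1,3,4,6,7]; indeg=(1,0,1,0,0,2,0,0,0)
step 6: output 8; order=[1,3,4,6,7,8]; indeg=(1,0,0,0,0,1,0,0,0)
step 7: output 2; order=[1,3,4,6,7,8,2]; indeg=(0,0,0,0,0,0,0,0,0)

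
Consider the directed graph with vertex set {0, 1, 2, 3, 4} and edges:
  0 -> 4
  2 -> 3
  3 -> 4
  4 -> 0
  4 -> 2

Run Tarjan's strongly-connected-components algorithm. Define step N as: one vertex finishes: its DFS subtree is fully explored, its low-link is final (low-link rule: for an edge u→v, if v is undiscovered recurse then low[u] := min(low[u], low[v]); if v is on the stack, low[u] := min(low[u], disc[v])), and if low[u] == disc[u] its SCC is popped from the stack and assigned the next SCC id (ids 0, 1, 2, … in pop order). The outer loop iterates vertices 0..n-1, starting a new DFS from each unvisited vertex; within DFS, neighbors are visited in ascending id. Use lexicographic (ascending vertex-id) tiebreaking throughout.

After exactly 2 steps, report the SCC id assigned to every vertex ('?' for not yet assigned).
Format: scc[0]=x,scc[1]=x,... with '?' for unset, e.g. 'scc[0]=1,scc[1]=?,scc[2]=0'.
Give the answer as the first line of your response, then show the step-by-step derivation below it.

scc[0]=?,scc[1]=?,scc[2]=?,scc[3]=?,scc[4]=?

step 1: low=(low[0]=0,low[1]=?,low[2]=2,low[3]=1,low[4]=0); scc=(scc[0]=?,scc[1]=?,scc[2]=?,scc[3]=?,scc[4]=?)
step 2: low=(low[0]=0,low[1]=?,low[2]=1,low[3]=1,low[4]=0); scc=(scc[0]=?,scc[1]=?,scc[2]=?,scc[3]=?,scc[4]=?)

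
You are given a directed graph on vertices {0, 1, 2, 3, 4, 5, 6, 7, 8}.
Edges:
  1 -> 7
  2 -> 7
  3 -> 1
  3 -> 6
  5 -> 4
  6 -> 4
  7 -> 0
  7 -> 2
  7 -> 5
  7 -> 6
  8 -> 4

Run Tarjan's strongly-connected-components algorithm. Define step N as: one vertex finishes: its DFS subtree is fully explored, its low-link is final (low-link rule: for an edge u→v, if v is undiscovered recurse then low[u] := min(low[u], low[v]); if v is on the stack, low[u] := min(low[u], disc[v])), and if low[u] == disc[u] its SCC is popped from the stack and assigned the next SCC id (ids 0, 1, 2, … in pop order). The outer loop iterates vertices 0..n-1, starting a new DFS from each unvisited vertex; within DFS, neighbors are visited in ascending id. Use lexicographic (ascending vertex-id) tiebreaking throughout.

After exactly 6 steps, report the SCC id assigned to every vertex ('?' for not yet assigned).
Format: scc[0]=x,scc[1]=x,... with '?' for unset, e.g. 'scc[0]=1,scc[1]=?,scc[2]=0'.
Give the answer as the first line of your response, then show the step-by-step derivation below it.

scc[0]=0,scc[1]=?,scc[2]=4,scc[3]=?,scc[4]=1,scc[5]=2,scc[6]=3,scc[7]=4,scc[8]=?

step 1: low=(low[0]=0,low[1]=?,low[2]=?,low[3]=?,low[4]=?,low[5]=?,low[6]=?,low[7]=?,low[8]=?); scc=(scc[0]=0,scc[1]=?,scc[2]=?,scc[3]=?,scc[4]=?,scc[5]=?,scc[6]=?,scc[7]=?,scc[8]=?)
step 2: low=(low[0]=0,low[1]=1,low[2]=2,low[3]=?,low[4]=?,low[5]=?,low[6]=?,low[7]=2,low[8]=?); scc=(scc[0]=0,scc[1]=?,scc[2]=?,scc[3]=?,scc[4]=?,scc[5]=?,scc[6]=?,scc[7]=?,scc[8]=?)
step 3: low=(low[0]=0,low[1]=1,low[2]=2,low[3]=?,low[4]=5,low[5]=4,low[6]=?,low[7]=2,low[8]=?); scc=(scc[0]=0,scc[1]=?,scc[2]=?,scc[3]=?,scc[4]=1,scc[5]=?,scc[6]=?,scc[7]=?,scc[8]=?)
step 4: low=(low[0]=0,low[1]=1,low[2]=2,low[3]=?,low[4]=5,low[5]=4,low[6]=?,low[7]=2,low[8]=?); scc=(scc[0]=0,scc[1]=?,scc[2]=?,scc[3]=?,scc[4]=1,scc[5]=2,scc[6]=?,scc[7]=?,scc[8]=?)
step 5: low=(low[0]=0,low[1]=1,low[2]=2,low[3]=?,low[4]=5,low[5]=4,low[6]=6,low[7]=2,low[8]=?); scc=(scc[0]=0,scc[1]=?,scc[2]=?,scc[3]=?,scc[4]=1,scc[5]=2,scc[6]=3,scc[7]=?,scc[8]=?)
step 6: low=(low[0]=0,low[1]=1,low[2]=2,low[3]=?,low[4]=5,low[5]=4,low[6]=6,low[7]=2,low[8]=?); scc=(scc[0]=0,scc[1]=?,scc[2]=4,scc[3]=?,scc[4]=1,scc[5]=2,scc[6]=3,scc[7]=4,scc[8]=?)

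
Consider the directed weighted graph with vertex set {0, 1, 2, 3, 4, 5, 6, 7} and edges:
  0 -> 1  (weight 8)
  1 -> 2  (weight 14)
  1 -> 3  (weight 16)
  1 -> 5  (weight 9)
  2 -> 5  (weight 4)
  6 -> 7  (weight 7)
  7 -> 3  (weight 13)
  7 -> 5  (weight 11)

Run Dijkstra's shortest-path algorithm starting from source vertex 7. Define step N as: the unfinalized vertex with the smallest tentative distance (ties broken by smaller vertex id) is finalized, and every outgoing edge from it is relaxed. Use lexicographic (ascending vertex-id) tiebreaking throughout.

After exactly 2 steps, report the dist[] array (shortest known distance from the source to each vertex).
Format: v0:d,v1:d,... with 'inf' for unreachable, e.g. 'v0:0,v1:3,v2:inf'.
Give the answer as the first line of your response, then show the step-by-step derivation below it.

v0:inf,v1:inf,v2:inf,v3:13,v4:inf,v5:11,v6:inf,v7:0

step 1: dist = v0:inf,v1:inf,v2:inf,v3:13,v4:inf,v5:11,v6:inf,v7:0
step 2: dist = v0:inf,v1:inf,v2:inf,v3:13,v4:inf,v5:11,v6:inf,v7:0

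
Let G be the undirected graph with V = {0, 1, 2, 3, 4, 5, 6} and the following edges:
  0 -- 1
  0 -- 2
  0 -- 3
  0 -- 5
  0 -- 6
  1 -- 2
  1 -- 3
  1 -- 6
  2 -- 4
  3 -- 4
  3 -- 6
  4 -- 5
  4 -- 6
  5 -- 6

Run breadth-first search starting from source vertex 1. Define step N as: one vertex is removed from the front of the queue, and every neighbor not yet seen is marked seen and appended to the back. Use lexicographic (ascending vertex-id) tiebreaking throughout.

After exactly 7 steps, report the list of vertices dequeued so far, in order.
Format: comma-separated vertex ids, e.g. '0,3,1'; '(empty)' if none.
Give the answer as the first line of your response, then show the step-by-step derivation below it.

1,0,2,3,6,5,4

step 1: dequeue 1; queue=[0,2,3,6]; order=1
step 2: dequeue 0; queue=[2,3,6,5]; order=1,0
step 3: dequeue 2; queue=[3,6,5,4]; order=1,0,2
step 4: dequeue 3; queue=[6,5,4]; order=1,0,2,3
step 5: dequeue 6; queue=[5,4]; order=1,0,2,3,6
step 6: dequeue 5; queue=[4]; order=1,0,2,3,6,5
step 7: dequeue 4; queue=[(empty)]; order=1,0,2,3,6,5,4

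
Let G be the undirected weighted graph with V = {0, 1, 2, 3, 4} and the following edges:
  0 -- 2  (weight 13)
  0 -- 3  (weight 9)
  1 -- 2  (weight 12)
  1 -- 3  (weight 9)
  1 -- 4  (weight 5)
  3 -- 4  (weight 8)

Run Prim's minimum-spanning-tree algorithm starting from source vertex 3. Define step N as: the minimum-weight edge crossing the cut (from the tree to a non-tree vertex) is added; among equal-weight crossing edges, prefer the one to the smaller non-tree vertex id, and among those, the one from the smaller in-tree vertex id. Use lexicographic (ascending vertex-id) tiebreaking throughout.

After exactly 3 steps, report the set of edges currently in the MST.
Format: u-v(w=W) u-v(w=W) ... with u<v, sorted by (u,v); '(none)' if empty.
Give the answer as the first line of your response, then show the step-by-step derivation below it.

0-3(w=9) 1-4(w=5) 3-4(w=8)

step 1: add edge 3-4 (w=8); MST = {3-4(w=8)}
step 2: add edge 1-4 (w=5); MST = {1-4(w=5) 3-4(w=8)}
step 3: add edge 0-3 (w=9); MST = {0-3(w=9) 1-4(w=5) 3-4(w=8)}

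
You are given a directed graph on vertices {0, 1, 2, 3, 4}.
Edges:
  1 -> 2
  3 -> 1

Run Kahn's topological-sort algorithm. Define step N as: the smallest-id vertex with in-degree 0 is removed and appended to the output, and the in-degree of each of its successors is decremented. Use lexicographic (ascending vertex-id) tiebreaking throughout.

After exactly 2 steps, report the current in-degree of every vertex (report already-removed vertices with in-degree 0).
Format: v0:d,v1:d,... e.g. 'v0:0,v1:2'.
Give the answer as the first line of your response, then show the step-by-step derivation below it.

v0:0,v1:0,v2:1,v3:0,v4:0

step 1: output 0; order=[0]; indeg=(0,1,1,0,0)
step 2: output 3; order=[0,3]; indeg=(0,0,1,0,0)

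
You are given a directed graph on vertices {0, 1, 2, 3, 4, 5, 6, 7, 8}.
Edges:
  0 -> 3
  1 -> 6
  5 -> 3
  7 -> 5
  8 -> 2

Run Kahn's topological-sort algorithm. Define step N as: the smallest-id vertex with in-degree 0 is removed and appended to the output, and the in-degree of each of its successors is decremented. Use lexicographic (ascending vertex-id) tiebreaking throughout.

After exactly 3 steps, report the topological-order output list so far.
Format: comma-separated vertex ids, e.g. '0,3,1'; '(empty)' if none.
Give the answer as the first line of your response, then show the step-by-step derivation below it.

0,1,4

step 1: output 0; order=[0]; indeg=(0,0,1,1,0,1,1,0,0)
step 2: output 1; order=[0,1]; indeg=(0,0,1,1,0,1,0,0,0)
step 3: output 4; order=[0,1,4]; indeg=(0,0,1,1,0,1,0,0,0)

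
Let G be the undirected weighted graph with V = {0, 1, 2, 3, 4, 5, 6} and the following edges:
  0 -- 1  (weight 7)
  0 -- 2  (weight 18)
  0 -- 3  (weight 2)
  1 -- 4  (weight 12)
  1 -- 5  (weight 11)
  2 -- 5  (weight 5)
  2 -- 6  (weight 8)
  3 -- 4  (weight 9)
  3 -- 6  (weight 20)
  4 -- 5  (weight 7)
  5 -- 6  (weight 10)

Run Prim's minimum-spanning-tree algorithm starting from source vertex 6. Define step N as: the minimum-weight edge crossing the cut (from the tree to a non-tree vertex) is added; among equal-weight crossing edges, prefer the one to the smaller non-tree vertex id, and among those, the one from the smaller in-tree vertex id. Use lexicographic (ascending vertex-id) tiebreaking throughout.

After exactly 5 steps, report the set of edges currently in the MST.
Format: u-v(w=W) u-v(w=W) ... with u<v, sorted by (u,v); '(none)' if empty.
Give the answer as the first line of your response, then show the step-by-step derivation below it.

0-3(w=2) 2-5(w=5) 2-6(w=8) 3-4(w=9) 4-5(w=7)

step 1: add edge 2-6 (w=8); MST = {2-6(w=8)}
step 2: add edge 2-5 (w=5); MST = {2-5(w=5) 2-6(w=8)}
step 3: add edge 4-5 (w=7); MST = {2-5(w=5) 2-6(w=8) 4-5(w=7)}
step 4: add edge 3-4 (w=9); MST = {2-5(w=5) 2-6(w=8) 3-4(w=9) 4-5(w=7)}
step 5: add edge 0-3 (w=2); MST = {0-3(w=2) 2-5(w=5) 2-6(w=8) 3-4(w=9) 4-5(w=7)}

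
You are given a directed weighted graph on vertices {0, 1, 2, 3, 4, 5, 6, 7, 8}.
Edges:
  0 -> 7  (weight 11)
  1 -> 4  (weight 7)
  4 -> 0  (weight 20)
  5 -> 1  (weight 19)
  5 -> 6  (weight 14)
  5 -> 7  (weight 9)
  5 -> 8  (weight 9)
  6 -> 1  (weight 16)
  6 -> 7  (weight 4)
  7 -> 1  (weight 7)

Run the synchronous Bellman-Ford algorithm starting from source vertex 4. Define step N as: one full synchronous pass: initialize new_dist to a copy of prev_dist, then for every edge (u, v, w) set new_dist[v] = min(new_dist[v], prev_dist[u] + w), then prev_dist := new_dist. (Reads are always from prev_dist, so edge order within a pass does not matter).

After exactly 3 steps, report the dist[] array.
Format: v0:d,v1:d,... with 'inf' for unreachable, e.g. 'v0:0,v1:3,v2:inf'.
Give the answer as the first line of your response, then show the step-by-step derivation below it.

v0:20,v1:38,v2:inf,v3:inf,v4:0,v5:inf,v6:inf,v7:31,v8:inf

step 1: dist = v0:20,v1:inf,v2:inf,v3:inf,v4:0,v5:inf,v6:inf,v7:inf,v8:inf
step 2: dist = v0:20,v1:inf,v2:inf,v3:inf,v4:0,v5:inf,v6:inf,v7:31,v8:inf
step 3: dist = v0:20,v1:38,v2:inf,v3:inf,v4:0,v5:inf,v6:inf,v7:31,v8:inf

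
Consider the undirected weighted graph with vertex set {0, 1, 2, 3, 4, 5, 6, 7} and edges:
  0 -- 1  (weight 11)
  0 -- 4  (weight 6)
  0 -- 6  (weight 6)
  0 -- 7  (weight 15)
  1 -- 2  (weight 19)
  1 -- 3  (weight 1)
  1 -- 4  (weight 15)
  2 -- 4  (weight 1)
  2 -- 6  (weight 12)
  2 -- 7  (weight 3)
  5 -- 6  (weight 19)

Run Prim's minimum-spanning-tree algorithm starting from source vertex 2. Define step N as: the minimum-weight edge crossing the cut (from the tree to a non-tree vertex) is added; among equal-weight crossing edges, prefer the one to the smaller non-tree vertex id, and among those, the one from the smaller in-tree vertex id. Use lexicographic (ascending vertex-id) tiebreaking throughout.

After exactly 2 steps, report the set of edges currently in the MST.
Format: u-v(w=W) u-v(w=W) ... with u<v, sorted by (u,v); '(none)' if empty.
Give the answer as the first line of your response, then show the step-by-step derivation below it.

2-4(w=1) 2-7(w=3)

step 1: add edge 2-4 (w=1); MST = {2-4(w=1)}
step 2: add edge 2-7 (w=3); MST = {2-4(w=1) 2-7(w=3)}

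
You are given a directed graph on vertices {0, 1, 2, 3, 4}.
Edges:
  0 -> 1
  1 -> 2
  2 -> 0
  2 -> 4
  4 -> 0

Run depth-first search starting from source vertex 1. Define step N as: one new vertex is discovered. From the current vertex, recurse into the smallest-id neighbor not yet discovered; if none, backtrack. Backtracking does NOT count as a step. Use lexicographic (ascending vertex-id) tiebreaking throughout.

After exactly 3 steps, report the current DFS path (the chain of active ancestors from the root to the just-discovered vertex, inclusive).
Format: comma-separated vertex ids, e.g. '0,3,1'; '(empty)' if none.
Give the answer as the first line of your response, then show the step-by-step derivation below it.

1,2,0

step 1: discover 1; path=1; order=1
step 2: discover 2; path=1>2; order=1,2
step 3: discover 0; path=1>2>0; order=1,2,0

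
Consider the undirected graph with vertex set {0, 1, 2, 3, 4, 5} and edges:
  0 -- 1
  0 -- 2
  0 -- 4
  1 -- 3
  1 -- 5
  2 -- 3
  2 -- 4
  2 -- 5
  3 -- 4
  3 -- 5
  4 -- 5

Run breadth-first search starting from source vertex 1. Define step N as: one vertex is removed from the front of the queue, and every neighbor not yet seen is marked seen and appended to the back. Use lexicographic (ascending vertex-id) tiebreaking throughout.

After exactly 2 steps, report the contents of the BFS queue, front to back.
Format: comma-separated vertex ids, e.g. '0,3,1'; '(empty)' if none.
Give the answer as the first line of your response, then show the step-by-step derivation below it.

3,5,2,4

step 1: dequeue 1; queue=[0,3,5]; order=1
step 2: dequeue 0; queue=[3,5,2,4]; order=1,0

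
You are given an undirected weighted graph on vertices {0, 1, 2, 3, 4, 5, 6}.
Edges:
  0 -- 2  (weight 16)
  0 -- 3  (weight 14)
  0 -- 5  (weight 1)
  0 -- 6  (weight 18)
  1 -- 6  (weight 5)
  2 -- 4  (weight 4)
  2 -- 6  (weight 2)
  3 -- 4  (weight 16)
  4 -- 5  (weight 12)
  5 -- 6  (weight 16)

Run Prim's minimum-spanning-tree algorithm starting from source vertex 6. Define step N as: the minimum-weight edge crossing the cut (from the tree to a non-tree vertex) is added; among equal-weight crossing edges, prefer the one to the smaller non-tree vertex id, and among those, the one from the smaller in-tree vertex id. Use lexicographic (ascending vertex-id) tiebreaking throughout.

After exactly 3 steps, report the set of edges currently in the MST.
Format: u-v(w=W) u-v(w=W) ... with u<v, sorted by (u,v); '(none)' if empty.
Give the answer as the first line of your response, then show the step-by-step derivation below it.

1-6(w=5) 2-4(w=4) 2-6(w=2)

step 1: add edge 2-6 (w=2); MST = {2-6(w=2)}
step 2: add edge 2-4 (w=4); MST = {2-4(w=4) 2-6(w=2)}
step 3: add edge 1-6 (w=5); MST = {1-6(w=5) 2-4(w=4) 2-6(w=2)}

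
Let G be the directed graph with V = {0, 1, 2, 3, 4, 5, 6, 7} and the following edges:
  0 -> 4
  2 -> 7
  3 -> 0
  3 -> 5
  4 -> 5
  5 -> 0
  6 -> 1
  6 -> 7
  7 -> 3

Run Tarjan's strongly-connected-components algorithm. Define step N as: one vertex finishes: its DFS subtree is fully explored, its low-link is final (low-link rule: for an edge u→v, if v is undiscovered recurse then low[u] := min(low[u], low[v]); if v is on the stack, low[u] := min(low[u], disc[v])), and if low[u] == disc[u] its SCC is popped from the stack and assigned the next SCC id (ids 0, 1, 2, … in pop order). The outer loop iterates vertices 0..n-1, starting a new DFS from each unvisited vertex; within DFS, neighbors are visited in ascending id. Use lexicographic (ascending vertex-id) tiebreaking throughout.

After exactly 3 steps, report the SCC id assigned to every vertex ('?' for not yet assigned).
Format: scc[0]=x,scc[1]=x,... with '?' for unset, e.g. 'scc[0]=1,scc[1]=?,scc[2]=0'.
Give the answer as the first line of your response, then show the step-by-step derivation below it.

scc[0]=0,scc[1]=?,scc[2]=?,scc[3]=?,scc[4]=0,scc[5]=0,scc[6]=?,scc[7]=?

step 1: low=(low[0]=0,low[1]=?,low[2]=?,low[3]=?,low[4]=1,low[5]=0,low[6]=?,low[7]=?); scc=(scc[0]=?,scc[1]=?,scc[2]=?,scc[3]=?,scc[4]=?,scc[5]=?,scc[6]=?,scc[7]=?)
step 2: low=(low[0]=0,low[1]=?,low[2]=?,low[3]=?,low[4]=0,low[5]=0,low[6]=?,low[7]=?); scc=(scc[0]=?,scc[1]=?,scc[2]=?,scc[3]=?,scc[4]=?,scc[5]=?,scc[6]=?,scc[7]=?)
step 3: low=(low[0]=0,low[1]=?,low[2]=?,low[3]=?,low[4]=0,low[5]=0,low[6]=?,low[7]=?); scc=(scc[0]=0,scc[1]=?,scc[2]=?,scc[3]=?,scc[4]=0,scc[5]=0,scc[6]=?,scc[7]=?)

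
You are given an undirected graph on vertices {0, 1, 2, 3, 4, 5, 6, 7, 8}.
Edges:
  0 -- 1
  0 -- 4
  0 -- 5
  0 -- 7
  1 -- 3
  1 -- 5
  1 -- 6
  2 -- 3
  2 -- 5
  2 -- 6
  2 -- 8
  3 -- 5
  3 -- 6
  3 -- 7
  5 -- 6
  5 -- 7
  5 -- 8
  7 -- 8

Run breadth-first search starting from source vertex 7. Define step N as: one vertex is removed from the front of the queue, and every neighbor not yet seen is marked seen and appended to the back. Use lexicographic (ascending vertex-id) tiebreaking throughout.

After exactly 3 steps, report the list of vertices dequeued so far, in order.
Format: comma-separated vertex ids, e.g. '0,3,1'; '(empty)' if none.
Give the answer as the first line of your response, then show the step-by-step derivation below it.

7,0,3

step 1: dequeue 7; queue=[0,3,5,8]; order=7
step 2: dequeue 0; queue=[3,5,8,1,4]; order=7,0
step 3: dequeue 3; queue=[5,8,1,4,2,6]; order=7,0,3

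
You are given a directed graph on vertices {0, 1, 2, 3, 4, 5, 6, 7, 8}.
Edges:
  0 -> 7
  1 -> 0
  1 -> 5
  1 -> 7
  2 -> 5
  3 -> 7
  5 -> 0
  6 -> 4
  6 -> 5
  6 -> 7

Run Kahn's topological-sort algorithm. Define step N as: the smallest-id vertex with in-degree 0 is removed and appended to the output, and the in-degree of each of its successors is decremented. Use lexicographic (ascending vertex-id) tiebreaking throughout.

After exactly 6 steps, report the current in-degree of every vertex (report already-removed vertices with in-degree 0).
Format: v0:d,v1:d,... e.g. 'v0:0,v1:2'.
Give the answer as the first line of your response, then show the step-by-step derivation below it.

v0:0,v1:0,v2:0,v3:0,v4:0,v5:0,v6:0,v7:1,v8:0

step 1: output 1; order=[1]; indeg=(1,0,0,0,1,2,0,3,0)
step 2: output 2; order=[1,2]; indeg=(1,0,0,0,1,1,0,3,0)
step 3: output 3; order=[1,2,3]; indeg=(1,0,0,0,1,1,0,2,0)
step 4: output 6; order=[1,2,3,6]; indeg=(1,0,0,0,0,0,0,1,0)
step 5: output 4; order=[1,2,3,6,4]; indeg=(1,0,0,0,0,0,0,1,0)
step 6: output 5; order=[1,2,3,6,4,5]; indeg=(0,0,0,0,0,0,0,1,0)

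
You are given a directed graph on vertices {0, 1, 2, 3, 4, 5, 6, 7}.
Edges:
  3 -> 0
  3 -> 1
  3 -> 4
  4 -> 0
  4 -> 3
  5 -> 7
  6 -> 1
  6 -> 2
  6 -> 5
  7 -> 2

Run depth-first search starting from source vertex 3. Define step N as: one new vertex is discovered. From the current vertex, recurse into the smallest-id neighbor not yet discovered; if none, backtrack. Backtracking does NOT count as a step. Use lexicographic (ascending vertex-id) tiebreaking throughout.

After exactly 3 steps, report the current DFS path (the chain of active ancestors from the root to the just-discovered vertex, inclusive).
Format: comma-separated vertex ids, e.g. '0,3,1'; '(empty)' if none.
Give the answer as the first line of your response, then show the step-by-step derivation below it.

3,1

step 1: discover 3; path=3; order=3
step 2: discover 0; path=3>0; order=3,0
step 3: discover 1; path=3>1; order=3,0,1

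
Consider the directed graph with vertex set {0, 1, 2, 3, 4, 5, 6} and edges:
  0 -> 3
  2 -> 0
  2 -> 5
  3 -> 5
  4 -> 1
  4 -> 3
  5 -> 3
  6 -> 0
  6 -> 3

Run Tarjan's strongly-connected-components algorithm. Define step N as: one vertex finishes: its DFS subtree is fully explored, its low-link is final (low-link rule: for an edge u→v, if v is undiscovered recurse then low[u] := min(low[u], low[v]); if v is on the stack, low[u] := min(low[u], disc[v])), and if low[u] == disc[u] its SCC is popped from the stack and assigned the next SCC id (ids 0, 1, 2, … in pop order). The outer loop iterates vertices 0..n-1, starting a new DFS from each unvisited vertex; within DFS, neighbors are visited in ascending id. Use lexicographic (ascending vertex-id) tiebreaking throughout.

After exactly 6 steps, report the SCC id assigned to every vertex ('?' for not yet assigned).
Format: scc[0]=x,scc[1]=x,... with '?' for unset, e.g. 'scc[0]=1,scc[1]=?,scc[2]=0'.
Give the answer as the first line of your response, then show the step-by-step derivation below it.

scc[0]=1,scc[1]=2,scc[2]=3,scc[3]=0,scc[4]=4,scc[5]=0,scc[6]=?

step 1: low=(low[0]=0,low[1]=?,low[2]=?,low[3]=1,low[4]=?,low[5]=1,low[6]=?); scc=(scc[0]=?,scc[1]=?,scc[2]=?,scc[3]=?,scc[4]=?,scc[5]=?,scc[6]=?)
step 2: low=(low[0]=0,low[1]=?,low[2]=?,low[3]=1,low[4]=?,low[5]=1,low[6]=?); scc=(scc[0]=?,scc[1]=?,scc[2]=?,scc[3]=0,scc[4]=?,scc[5]=0,scc[6]=?)
step 3: low=(low[0]=0,low[1]=?,low[2]=?,low[3]=1,low[4]=?,low[5]=1,low[6]=?); scc=(scc[0]=1,scc[1]=?,scc[2]=?,scc[3]=0,scc[4]=?,scc[5]=0,scc[6]=?)
step 4: low=(low[0]=0,low[1]=3,low[2]=?,low[3]=1,low[4]=?,low[5]=1,low[6]=?); scc=(scc[0]=1,scc[1]=2,scc[2]=?,scc[3]=0,scc[4]=?,scc[5]=0,scc[6]=?)
step 5: low=(low[0]=0,low[1]=3,low[2]=4,low[3]=1,low[4]=?,low[5]=1,low[6]=?); scc=(scc[0]=1,scc[1]=2,scc[2]=3,scc[3]=0,scc[4]=?,scc[5]=0,scc[6]=?)
step 6: low=(low[0]=0,low[1]=3,low[2]=4,low[3]=1,low[4]=5,low[5]=1,low[6]=?); scc=(scc[0]=1,scc[1]=2,scc[2]=3,scc[3]=0,scc[4]=4,scc[5]=0,scc[6]=?)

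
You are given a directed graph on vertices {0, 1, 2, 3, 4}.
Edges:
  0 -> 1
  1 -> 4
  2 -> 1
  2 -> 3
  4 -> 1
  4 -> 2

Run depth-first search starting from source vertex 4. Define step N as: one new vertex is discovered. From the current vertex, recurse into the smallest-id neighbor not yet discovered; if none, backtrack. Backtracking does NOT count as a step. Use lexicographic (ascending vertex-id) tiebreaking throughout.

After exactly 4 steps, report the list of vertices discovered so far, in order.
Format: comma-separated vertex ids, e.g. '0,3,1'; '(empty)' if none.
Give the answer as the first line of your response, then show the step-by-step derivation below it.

4,1,2,3

step 1: discover 4; path=4; order=4
step 2: discover 1; path=4>1; order=4,1
step 3: discover 2; path=4>2; order=4,1,2
step 4: discover 3; path=4>2>3; order=4,1,2,3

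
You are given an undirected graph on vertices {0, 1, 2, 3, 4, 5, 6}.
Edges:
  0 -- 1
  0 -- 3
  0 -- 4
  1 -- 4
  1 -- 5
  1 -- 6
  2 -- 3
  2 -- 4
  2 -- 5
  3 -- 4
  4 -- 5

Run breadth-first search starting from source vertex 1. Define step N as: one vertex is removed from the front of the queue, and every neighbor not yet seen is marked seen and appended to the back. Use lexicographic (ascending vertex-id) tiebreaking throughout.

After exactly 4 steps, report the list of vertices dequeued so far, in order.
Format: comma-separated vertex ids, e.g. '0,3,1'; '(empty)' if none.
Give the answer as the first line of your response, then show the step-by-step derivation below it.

1,0,4,5

step 1: dequeue 1; queue=[0,4,5,6]; order=1
step 2: dequeue 0; queue=[4,5,6,3]; order=1,0
step 3: dequeue 4; queue=[5,6,3,2]; order=1,0,4
step 4: dequeue 5; queue=[6,3,2]; order=1,0,4,5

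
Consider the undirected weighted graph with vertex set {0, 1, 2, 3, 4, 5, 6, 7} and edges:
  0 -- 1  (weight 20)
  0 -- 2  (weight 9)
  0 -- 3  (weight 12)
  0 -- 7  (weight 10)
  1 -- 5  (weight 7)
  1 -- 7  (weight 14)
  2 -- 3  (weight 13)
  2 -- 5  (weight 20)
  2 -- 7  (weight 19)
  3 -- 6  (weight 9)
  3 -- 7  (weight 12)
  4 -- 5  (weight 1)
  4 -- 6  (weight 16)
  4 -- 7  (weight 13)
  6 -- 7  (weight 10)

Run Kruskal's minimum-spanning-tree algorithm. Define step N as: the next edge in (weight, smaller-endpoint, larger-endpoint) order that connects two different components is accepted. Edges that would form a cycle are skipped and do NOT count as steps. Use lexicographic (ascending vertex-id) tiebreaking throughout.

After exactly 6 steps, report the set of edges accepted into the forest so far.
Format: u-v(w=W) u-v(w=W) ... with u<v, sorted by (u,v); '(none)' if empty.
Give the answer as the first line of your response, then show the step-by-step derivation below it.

0-2(w=9) 0-7(w=10) 1-5(w=7) 3-6(w=9) 4-5(w=1) 6-7(w=10)

step 1: add edge 4-5 (w=1); MST = {4-5(w=1)}
step 2: add edge 1-5 (w=7); MST = {1-5(w=7) 4-5(w=1)}
step 3: add edge 0-2 (w=9); MST = {0-2(w=9) 1-5(w=7) 4-5(w=1)}
step 4: add edge 3-6 (w=9); MST = {0-2(w=9) 1-5(w=7) 3-6(w=9) 4-5(w=1)}
step 5: add edge 0-7 (w=10); MST = {0-2(w=9) 0-7(w=10) 1-5(w=7) 3-6(w=9) 4-5(w=1)}
step 6: add edge 6-7 (w=10); MST = {0-2(w=9) 0-7(w=10) 1-5(w=7) 3-6(w=9) 4-5(w=1) 6-7(w=10)}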